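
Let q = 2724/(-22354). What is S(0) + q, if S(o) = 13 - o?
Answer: 143939/11177 ≈ 12.878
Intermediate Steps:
q = -1362/11177 (q = 2724*(-1/22354) = -1362/11177 ≈ -0.12186)
S(0) + q = (13 - 1*0) - 1362/11177 = (13 + 0) - 1362/11177 = 13 - 1362/11177 = 143939/11177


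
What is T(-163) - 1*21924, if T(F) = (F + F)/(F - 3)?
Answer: -1819529/83 ≈ -21922.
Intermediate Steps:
T(F) = 2*F/(-3 + F) (T(F) = (2*F)/(-3 + F) = 2*F/(-3 + F))
T(-163) - 1*21924 = 2*(-163)/(-3 - 163) - 1*21924 = 2*(-163)/(-166) - 21924 = 2*(-163)*(-1/166) - 21924 = 163/83 - 21924 = -1819529/83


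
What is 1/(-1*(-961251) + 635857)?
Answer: 1/1597108 ≈ 6.2613e-7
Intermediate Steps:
1/(-1*(-961251) + 635857) = 1/(961251 + 635857) = 1/1597108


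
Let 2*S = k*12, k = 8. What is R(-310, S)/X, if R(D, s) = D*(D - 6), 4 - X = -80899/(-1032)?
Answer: -101094720/76771 ≈ -1316.8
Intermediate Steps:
X = -76771/1032 (X = 4 - (-80899)/(-1032) = 4 - (-80899)*(-1)/1032 = 4 - 1*80899/1032 = 4 - 80899/1032 = -76771/1032 ≈ -74.391)
S = 48 (S = (8*12)/2 = (½)*96 = 48)
R(D, s) = D*(-6 + D)
R(-310, S)/X = (-310*(-6 - 310))/(-76771/1032) = -310*(-316)*(-1032/76771) = 97960*(-1032/76771) = -101094720/76771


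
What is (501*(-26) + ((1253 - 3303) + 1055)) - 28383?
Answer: -42404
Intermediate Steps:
(501*(-26) + ((1253 - 3303) + 1055)) - 28383 = (-13026 + (-2050 + 1055)) - 28383 = (-13026 - 995) - 28383 = -14021 - 28383 = -42404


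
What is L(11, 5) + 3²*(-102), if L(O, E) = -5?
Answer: -923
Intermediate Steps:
L(11, 5) + 3²*(-102) = -5 + 3²*(-102) = -5 + 9*(-102) = -5 - 918 = -923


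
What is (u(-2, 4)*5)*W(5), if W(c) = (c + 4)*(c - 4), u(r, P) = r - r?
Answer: 0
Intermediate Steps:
u(r, P) = 0
W(c) = (-4 + c)*(4 + c) (W(c) = (4 + c)*(-4 + c) = (-4 + c)*(4 + c))
(u(-2, 4)*5)*W(5) = (0*5)*(-16 + 5²) = 0*(-16 + 25) = 0*9 = 0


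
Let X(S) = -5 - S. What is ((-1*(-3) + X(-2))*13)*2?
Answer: 0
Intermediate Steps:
((-1*(-3) + X(-2))*13)*2 = ((-1*(-3) + (-5 - 1*(-2)))*13)*2 = ((3 + (-5 + 2))*13)*2 = ((3 - 3)*13)*2 = (0*13)*2 = 0*2 = 0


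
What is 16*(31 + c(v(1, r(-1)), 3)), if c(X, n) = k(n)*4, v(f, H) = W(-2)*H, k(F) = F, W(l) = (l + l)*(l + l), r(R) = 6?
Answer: 688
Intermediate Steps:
W(l) = 4*l**2 (W(l) = (2*l)*(2*l) = 4*l**2)
v(f, H) = 16*H (v(f, H) = (4*(-2)**2)*H = (4*4)*H = 16*H)
c(X, n) = 4*n (c(X, n) = n*4 = 4*n)
16*(31 + c(v(1, r(-1)), 3)) = 16*(31 + 4*3) = 16*(31 + 12) = 16*43 = 688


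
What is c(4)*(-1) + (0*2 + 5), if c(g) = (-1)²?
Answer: 4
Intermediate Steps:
c(g) = 1
c(4)*(-1) + (0*2 + 5) = 1*(-1) + (0*2 + 5) = -1 + (0 + 5) = -1 + 5 = 4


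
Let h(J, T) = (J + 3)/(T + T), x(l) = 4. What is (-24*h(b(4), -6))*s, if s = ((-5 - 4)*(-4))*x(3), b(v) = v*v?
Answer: 5472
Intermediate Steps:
b(v) = v**2
s = 144 (s = ((-5 - 4)*(-4))*4 = -9*(-4)*4 = 36*4 = 144)
h(J, T) = (3 + J)/(2*T) (h(J, T) = (3 + J)/((2*T)) = (3 + J)*(1/(2*T)) = (3 + J)/(2*T))
(-24*h(b(4), -6))*s = -12*(3 + 4**2)/(-6)*144 = -12*(-1)*(3 + 16)/6*144 = -12*(-1)*19/6*144 = -24*(-19/12)*144 = 38*144 = 5472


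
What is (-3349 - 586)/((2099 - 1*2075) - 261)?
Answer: 3935/237 ≈ 16.603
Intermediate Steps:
(-3349 - 586)/((2099 - 1*2075) - 261) = -3935/((2099 - 2075) - 261) = -3935/(24 - 261) = -3935/(-237) = -3935*(-1/237) = 3935/237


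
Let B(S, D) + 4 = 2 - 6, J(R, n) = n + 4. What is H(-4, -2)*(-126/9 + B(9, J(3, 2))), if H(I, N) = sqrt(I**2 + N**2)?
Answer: -44*sqrt(5) ≈ -98.387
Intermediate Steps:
J(R, n) = 4 + n
B(S, D) = -8 (B(S, D) = -4 + (2 - 6) = -4 - 4 = -8)
H(-4, -2)*(-126/9 + B(9, J(3, 2))) = sqrt((-4)**2 + (-2)**2)*(-126/9 - 8) = sqrt(16 + 4)*(-126*1/9 - 8) = sqrt(20)*(-14 - 8) = (2*sqrt(5))*(-22) = -44*sqrt(5)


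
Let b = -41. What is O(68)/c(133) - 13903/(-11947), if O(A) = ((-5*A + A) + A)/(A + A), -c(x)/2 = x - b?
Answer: 3237443/2771704 ≈ 1.1680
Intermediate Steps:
c(x) = -82 - 2*x (c(x) = -2*(x - 1*(-41)) = -2*(x + 41) = -2*(41 + x) = -82 - 2*x)
O(A) = -3/2 (O(A) = (-4*A + A)/((2*A)) = (-3*A)*(1/(2*A)) = -3/2)
O(68)/c(133) - 13903/(-11947) = -3/(2*(-82 - 2*133)) - 13903/(-11947) = -3/(2*(-82 - 266)) - 13903*(-1/11947) = -3/2/(-348) + 13903/11947 = -3/2*(-1/348) + 13903/11947 = 1/232 + 13903/11947 = 3237443/2771704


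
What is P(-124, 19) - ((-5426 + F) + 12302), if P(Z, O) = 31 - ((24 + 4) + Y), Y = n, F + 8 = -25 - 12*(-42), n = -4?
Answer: -7340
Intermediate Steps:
F = 471 (F = -8 + (-25 - 12*(-42)) = -8 + (-25 + 504) = -8 + 479 = 471)
Y = -4
P(Z, O) = 7 (P(Z, O) = 31 - ((24 + 4) - 4) = 31 - (28 - 4) = 31 - 1*24 = 31 - 24 = 7)
P(-124, 19) - ((-5426 + F) + 12302) = 7 - ((-5426 + 471) + 12302) = 7 - (-4955 + 12302) = 7 - 1*7347 = 7 - 7347 = -7340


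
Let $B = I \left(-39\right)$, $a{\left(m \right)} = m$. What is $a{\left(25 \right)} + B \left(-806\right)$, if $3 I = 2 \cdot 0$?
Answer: $25$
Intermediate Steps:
$I = 0$ ($I = \frac{2 \cdot 0}{3} = \frac{1}{3} \cdot 0 = 0$)
$B = 0$ ($B = 0 \left(-39\right) = 0$)
$a{\left(25 \right)} + B \left(-806\right) = 25 + 0 \left(-806\right) = 25 + 0 = 25$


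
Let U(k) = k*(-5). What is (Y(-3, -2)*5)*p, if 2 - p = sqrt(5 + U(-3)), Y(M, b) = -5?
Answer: -50 + 50*sqrt(5) ≈ 61.803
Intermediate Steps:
U(k) = -5*k
p = 2 - 2*sqrt(5) (p = 2 - sqrt(5 - 5*(-3)) = 2 - sqrt(5 + 15) = 2 - sqrt(20) = 2 - 2*sqrt(5) ≈ -2.4721)
(Y(-3, -2)*5)*p = (-5*5)*(2 - 2*sqrt(5)) = -25*(2 - 2*sqrt(5)) = -50 + 50*sqrt(5)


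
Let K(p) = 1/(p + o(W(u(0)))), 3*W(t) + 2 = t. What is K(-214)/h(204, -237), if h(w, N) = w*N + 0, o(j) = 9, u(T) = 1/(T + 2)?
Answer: 1/9911340 ≈ 1.0089e-7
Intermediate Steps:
u(T) = 1/(2 + T)
W(t) = -2/3 + t/3
h(w, N) = N*w (h(w, N) = N*w + 0 = N*w)
K(p) = 1/(9 + p) (K(p) = 1/(p + 9) = 1/(9 + p))
K(-214)/h(204, -237) = 1/((9 - 214)*((-237*204))) = 1/(-205*(-48348)) = -1/205*(-1/48348) = 1/9911340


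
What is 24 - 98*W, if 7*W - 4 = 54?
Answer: -788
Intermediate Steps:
W = 58/7 (W = 4/7 + (⅐)*54 = 4/7 + 54/7 = 58/7 ≈ 8.2857)
24 - 98*W = 24 - 98*58/7 = 24 - 812 = -788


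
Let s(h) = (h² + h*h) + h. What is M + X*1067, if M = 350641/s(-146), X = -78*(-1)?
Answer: 3536290477/42486 ≈ 83234.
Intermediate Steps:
X = 78
s(h) = h + 2*h² (s(h) = (h² + h²) + h = 2*h² + h = h + 2*h²)
M = 350641/42486 (M = 350641/((-146*(1 + 2*(-146)))) = 350641/((-146*(1 - 292))) = 350641/((-146*(-291))) = 350641/42486 ≈ 8.2531)
M + X*1067 = 350641/42486 + 78*1067 = 350641/42486 + 83226 = 3536290477/42486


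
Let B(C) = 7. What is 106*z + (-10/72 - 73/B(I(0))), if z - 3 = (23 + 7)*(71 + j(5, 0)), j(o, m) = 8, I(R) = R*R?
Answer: 63384913/252 ≈ 2.5153e+5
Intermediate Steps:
I(R) = R²
z = 2373 (z = 3 + (23 + 7)*(71 + 8) = 3 + 30*79 = 3 + 2370 = 2373)
106*z + (-10/72 - 73/B(I(0))) = 106*2373 + (-10/72 - 73/7) = 251538 + (-10*1/72 - 73*⅐) = 251538 + (-5/36 - 73/7) = 251538 - 2663/252 = 63384913/252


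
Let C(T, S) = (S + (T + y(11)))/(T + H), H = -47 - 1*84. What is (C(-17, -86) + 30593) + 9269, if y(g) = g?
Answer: 1474917/37 ≈ 39863.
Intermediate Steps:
H = -131 (H = -47 - 84 = -131)
C(T, S) = (11 + S + T)/(-131 + T) (C(T, S) = (S + (T + 11))/(T - 131) = (S + (11 + T))/(-131 + T) = (11 + S + T)/(-131 + T))
(C(-17, -86) + 30593) + 9269 = ((11 - 86 - 17)/(-131 - 17) + 30593) + 9269 = (-92/(-148) + 30593) + 9269 = (-1/148*(-92) + 30593) + 9269 = (23/37 + 30593) + 9269 = 1131964/37 + 9269 = 1474917/37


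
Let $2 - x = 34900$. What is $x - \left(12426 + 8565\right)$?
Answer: $-55889$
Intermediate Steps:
$x = -34898$ ($x = 2 - 34900 = -34898$)
$x - \left(12426 + 8565\right) = -34898 - \left(12426 + 8565\right) = -34898 - 20991 = -55889$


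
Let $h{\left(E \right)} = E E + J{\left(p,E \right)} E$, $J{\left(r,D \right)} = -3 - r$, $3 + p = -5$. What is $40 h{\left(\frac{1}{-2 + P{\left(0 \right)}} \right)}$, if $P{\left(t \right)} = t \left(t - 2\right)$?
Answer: $-90$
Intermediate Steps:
$p = -8$ ($p = -3 - 5 = -8$)
$P{\left(t \right)} = t \left(-2 + t\right)$
$h{\left(E \right)} = E^{2} + 5 E$ ($h{\left(E \right)} = E E + \left(-3 - -8\right) E = E^{2} + \left(-3 + 8\right) E = E^{2} + 5 E$)
$40 h{\left(\frac{1}{-2 + P{\left(0 \right)}} \right)} = 40 \frac{5 + \frac{1}{-2 + 0 \left(-2 + 0\right)}}{-2 + 0 \left(-2 + 0\right)} = 40 \frac{5 + \frac{1}{-2 + 0 \left(-2\right)}}{-2 + 0 \left(-2\right)} = 40 \frac{5 + \frac{1}{-2 + 0}}{-2 + 0} = 40 \frac{5 + \frac{1}{-2}}{-2} = 40 \left(- \frac{5 - \frac{1}{2}}{2}\right) = 40 \left(\left(- \frac{1}{2}\right) \frac{9}{2}\right) = 40 \left(- \frac{9}{4}\right) = -90$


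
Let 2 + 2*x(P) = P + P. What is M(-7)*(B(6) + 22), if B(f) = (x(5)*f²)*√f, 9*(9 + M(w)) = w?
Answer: -1936/9 - 1408*√6 ≈ -3664.0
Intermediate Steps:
x(P) = -1 + P (x(P) = -1 + (P + P)/2 = -1 + (2*P)/2 = -1 + P)
M(w) = -9 + w/9
B(f) = 4*f^(5/2) (B(f) = ((-1 + 5)*f²)*√f = (4*f²)*√f = 4*f^(5/2))
M(-7)*(B(6) + 22) = (-9 + (⅑)*(-7))*(4*6^(5/2) + 22) = (-9 - 7/9)*(4*(36*√6) + 22) = -88*(144*√6 + 22)/9 = -88*(22 + 144*√6)/9 = -1936/9 - 1408*√6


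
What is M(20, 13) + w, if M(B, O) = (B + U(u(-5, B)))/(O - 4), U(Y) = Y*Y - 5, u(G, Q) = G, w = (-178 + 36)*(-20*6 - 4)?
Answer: 158512/9 ≈ 17612.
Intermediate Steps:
w = 17608 (w = -142*(-120 - 4) = -142*(-124) = 17608)
U(Y) = -5 + Y**2 (U(Y) = Y**2 - 5 = -5 + Y**2)
M(B, O) = (20 + B)/(-4 + O) (M(B, O) = (B + (-5 + (-5)**2))/(O - 4) = (B + (-5 + 25))/(-4 + O) = (B + 20)/(-4 + O) = (20 + B)/(-4 + O))
M(20, 13) + w = (20 + 20)/(-4 + 13) + 17608 = 40/9 + 17608 = 158512/9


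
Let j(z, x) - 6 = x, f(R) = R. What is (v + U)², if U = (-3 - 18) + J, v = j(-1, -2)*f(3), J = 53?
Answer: 1936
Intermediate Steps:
j(z, x) = 6 + x
v = 12 (v = (6 - 2)*3 = 4*3 = 12)
U = 32 (U = (-3 - 18) + 53 = -21 + 53 = 32)
(v + U)² = (12 + 32)² = 44² = 1936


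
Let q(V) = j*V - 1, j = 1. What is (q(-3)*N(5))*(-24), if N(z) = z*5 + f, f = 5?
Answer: 2880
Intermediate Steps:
N(z) = 5 + 5*z (N(z) = z*5 + 5 = 5*z + 5 = 5 + 5*z)
q(V) = -1 + V (q(V) = 1*V - 1 = V - 1 = -1 + V)
(q(-3)*N(5))*(-24) = ((-1 - 3)*(5 + 5*5))*(-24) = -4*(5 + 25)*(-24) = -4*30*(-24) = -120*(-24) = 2880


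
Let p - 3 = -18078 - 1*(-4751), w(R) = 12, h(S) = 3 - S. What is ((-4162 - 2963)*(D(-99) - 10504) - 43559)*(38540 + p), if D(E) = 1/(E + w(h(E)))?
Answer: 54696735783424/29 ≈ 1.8861e+12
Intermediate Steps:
D(E) = 1/(12 + E) (D(E) = 1/(E + 12) = 1/(12 + E))
p = -13324 (p = 3 + (-18078 - 1*(-4751)) = 3 + (-18078 + 4751) = 3 - 13327 = -13324)
((-4162 - 2963)*(D(-99) - 10504) - 43559)*(38540 + p) = ((-4162 - 2963)*(1/(12 - 99) - 10504) - 43559)*(38540 - 13324) = (-7125*(1/(-87) - 10504) - 43559)*25216 = (-7125*(-1/87 - 10504) - 43559)*25216 = (-7125*(-913849/87) - 43559)*25216 = (2170391375/29 - 43559)*25216 = (2169128164/29)*25216 = 54696735783424/29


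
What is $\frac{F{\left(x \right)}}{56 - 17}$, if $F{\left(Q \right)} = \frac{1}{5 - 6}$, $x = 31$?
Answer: $- \frac{1}{39} \approx -0.025641$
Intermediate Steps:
$F{\left(Q \right)} = -1$ ($F{\left(Q \right)} = \frac{1}{-1} = -1$)
$\frac{F{\left(x \right)}}{56 - 17} = - \frac{1}{56 - 17} = - \frac{1}{39}$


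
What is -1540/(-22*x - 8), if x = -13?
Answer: -770/139 ≈ -5.5396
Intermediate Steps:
-1540/(-22*x - 8) = -1540/(-22*(-13) - 8) = -1540/(286 - 8) = -1540/278 = -1540*1/278 = -770/139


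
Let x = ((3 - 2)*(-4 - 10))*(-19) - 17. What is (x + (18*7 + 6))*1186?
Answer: 451866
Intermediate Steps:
x = 249 (x = (1*(-14))*(-19) - 17 = -14*(-19) - 17 = 266 - 17 = 249)
(x + (18*7 + 6))*1186 = (249 + (18*7 + 6))*1186 = (249 + (126 + 6))*1186 = (249 + 132)*1186 = 381*1186 = 451866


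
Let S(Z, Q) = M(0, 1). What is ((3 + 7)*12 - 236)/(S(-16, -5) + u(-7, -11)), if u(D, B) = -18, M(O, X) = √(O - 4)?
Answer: 261/41 + 29*I/41 ≈ 6.3659 + 0.70732*I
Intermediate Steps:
M(O, X) = √(-4 + O)
S(Z, Q) = 2*I (S(Z, Q) = √(-4 + 0) = √(-4) = 2*I)
((3 + 7)*12 - 236)/(S(-16, -5) + u(-7, -11)) = ((3 + 7)*12 - 236)/(2*I - 18) = (10*12 - 236)/(-18 + 2*I) = (120 - 236)*((-18 - 2*I)/328) = -29*(-18 - 2*I)/82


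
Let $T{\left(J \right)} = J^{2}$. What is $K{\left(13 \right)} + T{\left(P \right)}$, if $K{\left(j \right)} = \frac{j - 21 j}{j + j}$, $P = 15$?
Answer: $215$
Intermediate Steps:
$K{\left(j \right)} = -10$ ($K{\left(j \right)} = \frac{\left(-20\right) j}{2 j} = - 20 j \frac{1}{2 j} = -10$)
$K{\left(13 \right)} + T{\left(P \right)} = -10 + 15^{2} = -10 + 225 = 215$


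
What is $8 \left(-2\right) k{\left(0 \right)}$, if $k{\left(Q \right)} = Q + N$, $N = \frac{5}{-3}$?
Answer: $\frac{80}{3} \approx 26.667$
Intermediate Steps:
$N = - \frac{5}{3}$ ($N = 5 \left(- \frac{1}{3}\right) = - \frac{5}{3} \approx -1.6667$)
$k{\left(Q \right)} = - \frac{5}{3} + Q$ ($k{\left(Q \right)} = Q - \frac{5}{3} = - \frac{5}{3} + Q$)
$8 \left(-2\right) k{\left(0 \right)} = 8 \left(-2\right) \left(- \frac{5}{3} + 0\right) = \left(-16\right) \left(- \frac{5}{3}\right) = \frac{80}{3}$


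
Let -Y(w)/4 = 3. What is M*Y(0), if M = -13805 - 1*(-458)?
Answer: 160164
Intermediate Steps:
M = -13347 (M = -13805 + 458 = -13347)
Y(w) = -12 (Y(w) = -4*3 = -12)
M*Y(0) = -13347*(-12) = 160164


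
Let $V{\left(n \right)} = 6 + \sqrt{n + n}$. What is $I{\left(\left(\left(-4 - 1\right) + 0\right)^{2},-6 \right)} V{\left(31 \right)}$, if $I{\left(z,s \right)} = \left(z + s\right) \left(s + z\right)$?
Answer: $2166 + 361 \sqrt{62} \approx 5008.5$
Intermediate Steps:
$V{\left(n \right)} = 6 + \sqrt{2} \sqrt{n}$ ($V{\left(n \right)} = 6 + \sqrt{2 n} = 6 + \sqrt{2} \sqrt{n}$)
$I{\left(z,s \right)} = \left(s + z\right)^{2}$ ($I{\left(z,s \right)} = \left(s + z\right) \left(s + z\right) = \left(s + z\right)^{2}$)
$I{\left(\left(\left(-4 - 1\right) + 0\right)^{2},-6 \right)} V{\left(31 \right)} = \left(-6 + \left(\left(-4 - 1\right) + 0\right)^{2}\right)^{2} \left(6 + \sqrt{2} \sqrt{31}\right) = \left(-6 + \left(-5 + 0\right)^{2}\right)^{2} \left(6 + \sqrt{62}\right) = \left(-6 + \left(-5\right)^{2}\right)^{2} \left(6 + \sqrt{62}\right) = \left(-6 + 25\right)^{2} \left(6 + \sqrt{62}\right) = 19^{2} \left(6 + \sqrt{62}\right) = 361 \left(6 + \sqrt{62}\right) = 2166 + 361 \sqrt{62}$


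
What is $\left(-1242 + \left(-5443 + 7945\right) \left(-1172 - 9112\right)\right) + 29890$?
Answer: $-25701920$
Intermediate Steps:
$\left(-1242 + \left(-5443 + 7945\right) \left(-1172 - 9112\right)\right) + 29890 = \left(-1242 + 2502 \left(-10284\right)\right) + 29890 = \left(-1242 - 25730568\right) + 29890 = -25731810 + 29890 = -25701920$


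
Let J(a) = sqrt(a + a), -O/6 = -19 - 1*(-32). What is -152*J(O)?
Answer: -304*I*sqrt(39) ≈ -1898.5*I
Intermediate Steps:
O = -78 (O = -6*(-19 - 1*(-32)) = -6*(-19 + 32) = -6*13 = -78)
J(a) = sqrt(2)*sqrt(a) (J(a) = sqrt(2*a) = sqrt(2)*sqrt(a))
-152*J(O) = -152*sqrt(2)*sqrt(-78) = -152*sqrt(2)*I*sqrt(78) = -304*I*sqrt(39)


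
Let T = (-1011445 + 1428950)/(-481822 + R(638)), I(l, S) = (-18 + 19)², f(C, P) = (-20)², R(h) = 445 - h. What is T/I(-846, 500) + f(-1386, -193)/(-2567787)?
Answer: -214451343487/247542370161 ≈ -0.86632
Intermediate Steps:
f(C, P) = 400
I(l, S) = 1 (I(l, S) = 1² = 1)
T = -83501/96403 (T = (-1011445 + 1428950)/(-481822 + (445 - 1*638)) = 417505/(-481822 + (445 - 638)) = 417505/(-481822 - 193) = 417505/(-482015) = 417505*(-1/482015) = -83501/96403 ≈ -0.86617)
T/I(-846, 500) + f(-1386, -193)/(-2567787) = -83501/96403/1 + 400/(-2567787) = -83501/96403*1 + 400*(-1/2567787) = -83501/96403 - 400/2567787 = -214451343487/247542370161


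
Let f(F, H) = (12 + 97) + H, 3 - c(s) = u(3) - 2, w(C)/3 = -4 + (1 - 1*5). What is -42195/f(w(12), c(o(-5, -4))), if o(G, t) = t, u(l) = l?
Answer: -14065/37 ≈ -380.14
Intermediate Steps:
w(C) = -24 (w(C) = 3*(-4 + (1 - 1*5)) = 3*(-4 + (1 - 5)) = 3*(-4 - 4) = 3*(-8) = -24)
c(s) = 2 (c(s) = 3 - (3 - 2) = 3 - 1*1 = 3 - 1 = 2)
f(F, H) = 109 + H
-42195/f(w(12), c(o(-5, -4))) = -42195/(109 + 2) = -42195/111 = -42195*1/111 = -14065/37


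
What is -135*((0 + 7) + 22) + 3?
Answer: -3912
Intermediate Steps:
-135*((0 + 7) + 22) + 3 = -135*(7 + 22) + 3 = -135*29 + 3 = -3915 + 3 = -3912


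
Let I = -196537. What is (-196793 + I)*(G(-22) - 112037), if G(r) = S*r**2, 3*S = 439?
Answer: 16209784850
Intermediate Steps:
S = 439/3 (S = (1/3)*439 = 439/3 ≈ 146.33)
G(r) = 439*r**2/3
(-196793 + I)*(G(-22) - 112037) = (-196793 - 196537)*((439/3)*(-22)**2 - 112037) = -393330*((439/3)*484 - 112037) = -393330*(212476/3 - 112037) = -393330*(-123635/3) = 16209784850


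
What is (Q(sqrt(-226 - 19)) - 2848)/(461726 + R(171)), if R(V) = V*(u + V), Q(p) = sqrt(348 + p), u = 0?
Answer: -2848/490967 + sqrt(348 + 7*I*sqrt(5))/490967 ≈ -0.0057628 + 8.5428e-7*I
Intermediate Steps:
R(V) = V**2 (R(V) = V*(0 + V) = V*V = V**2)
(Q(sqrt(-226 - 19)) - 2848)/(461726 + R(171)) = (sqrt(348 + sqrt(-226 - 19)) - 2848)/(461726 + 171**2) = (sqrt(348 + sqrt(-245)) - 2848)/(461726 + 29241) = (sqrt(348 + 7*I*sqrt(5)) - 2848)/490967 = (-2848 + sqrt(348 + 7*I*sqrt(5)))*(1/490967) = -2848/490967 + sqrt(348 + 7*I*sqrt(5))/490967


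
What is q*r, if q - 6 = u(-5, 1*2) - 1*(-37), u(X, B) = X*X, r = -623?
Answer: -42364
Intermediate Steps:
u(X, B) = X²
q = 68 (q = 6 + ((-5)² - 1*(-37)) = 6 + (25 + 37) = 6 + 62 = 68)
q*r = 68*(-623) = -42364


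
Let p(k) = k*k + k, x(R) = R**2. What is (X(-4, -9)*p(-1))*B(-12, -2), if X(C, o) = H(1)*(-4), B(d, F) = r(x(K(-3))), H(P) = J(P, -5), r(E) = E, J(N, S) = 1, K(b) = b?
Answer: 0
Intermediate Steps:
H(P) = 1
B(d, F) = 9 (B(d, F) = (-3)**2 = 9)
X(C, o) = -4 (X(C, o) = 1*(-4) = -4)
p(k) = k + k**2 (p(k) = k**2 + k = k + k**2)
(X(-4, -9)*p(-1))*B(-12, -2) = -(-4)*(1 - 1)*9 = -(-4)*0*9 = -4*0*9 = 0*9 = 0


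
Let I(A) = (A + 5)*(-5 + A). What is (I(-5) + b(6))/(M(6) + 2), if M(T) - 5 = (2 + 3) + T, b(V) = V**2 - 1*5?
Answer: 31/18 ≈ 1.7222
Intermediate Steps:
b(V) = -5 + V**2 (b(V) = V**2 - 5 = -5 + V**2)
M(T) = 10 + T (M(T) = 5 + ((2 + 3) + T) = 5 + (5 + T) = 10 + T)
I(A) = (-5 + A)*(5 + A) (I(A) = (5 + A)*(-5 + A) = (-5 + A)*(5 + A))
(I(-5) + b(6))/(M(6) + 2) = ((-25 + (-5)**2) + (-5 + 6**2))/((10 + 6) + 2) = ((-25 + 25) + (-5 + 36))/(16 + 2) = (0 + 31)/18 = 31*(1/18) = 31/18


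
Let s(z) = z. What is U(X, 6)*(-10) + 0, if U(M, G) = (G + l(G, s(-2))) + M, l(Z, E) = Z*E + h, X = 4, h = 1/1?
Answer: 10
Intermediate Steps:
h = 1
l(Z, E) = 1 + E*Z (l(Z, E) = Z*E + 1 = E*Z + 1 = 1 + E*Z)
U(M, G) = 1 + M - G (U(M, G) = (G + (1 - 2*G)) + M = (1 - G) + M = 1 + M - G)
U(X, 6)*(-10) + 0 = (1 + 4 - 1*6)*(-10) + 0 = (1 + 4 - 6)*(-10) + 0 = -1*(-10) + 0 = 10 + 0 = 10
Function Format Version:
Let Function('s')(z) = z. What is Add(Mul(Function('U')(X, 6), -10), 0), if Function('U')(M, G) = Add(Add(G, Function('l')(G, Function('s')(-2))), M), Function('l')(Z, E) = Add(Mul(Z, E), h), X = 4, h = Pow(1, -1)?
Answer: 10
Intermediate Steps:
h = 1
Function('l')(Z, E) = Add(1, Mul(E, Z)) (Function('l')(Z, E) = Add(Mul(Z, E), 1) = Add(Mul(E, Z), 1) = Add(1, Mul(E, Z)))
Function('U')(M, G) = Add(1, M, Mul(-1, G)) (Function('U')(M, G) = Add(Add(G, Add(1, Mul(-2, G))), M) = Add(Add(1, Mul(-1, G)), M) = Add(1, M, Mul(-1, G)))
Add(Mul(Function('U')(X, 6), -10), 0) = Add(Mul(Add(1, 4, Mul(-1, 6)), -10), 0) = Add(Mul(Add(1, 4, -6), -10), 0) = Add(Mul(-1, -10), 0) = Add(10, 0) = 10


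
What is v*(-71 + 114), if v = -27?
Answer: -1161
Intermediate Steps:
v*(-71 + 114) = -27*(-71 + 114) = -27*43 = -1161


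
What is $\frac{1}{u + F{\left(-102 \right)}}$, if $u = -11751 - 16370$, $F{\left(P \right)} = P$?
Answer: $- \frac{1}{28223} \approx -3.5432 \cdot 10^{-5}$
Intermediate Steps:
$u = -28121$
$\frac{1}{u + F{\left(-102 \right)}} = \frac{1}{-28121 - 102} = \frac{1}{-28223} = - \frac{1}{28223}$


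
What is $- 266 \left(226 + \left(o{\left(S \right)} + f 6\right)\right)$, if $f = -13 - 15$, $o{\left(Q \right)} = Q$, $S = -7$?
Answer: $-13566$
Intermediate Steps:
$f = -28$ ($f = -13 - 15 = -28$)
$- 266 \left(226 + \left(o{\left(S \right)} + f 6\right)\right) = - 266 \left(226 - 175\right) = \left(-266\right) 51 = -13566$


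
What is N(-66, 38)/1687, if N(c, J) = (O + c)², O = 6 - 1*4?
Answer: 4096/1687 ≈ 2.4280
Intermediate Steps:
O = 2 (O = 6 - 4 = 2)
N(c, J) = (2 + c)²
N(-66, 38)/1687 = (2 - 66)²/1687 = (-64)²*(1/1687) = 4096*(1/1687) = 4096/1687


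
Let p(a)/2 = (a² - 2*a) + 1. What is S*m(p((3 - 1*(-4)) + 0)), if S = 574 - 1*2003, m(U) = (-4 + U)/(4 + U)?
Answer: -24293/19 ≈ -1278.6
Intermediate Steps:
p(a) = 2 - 4*a + 2*a² (p(a) = 2*((a² - 2*a) + 1) = 2*(1 + a² - 2*a) = 2 - 4*a + 2*a²)
m(U) = (-4 + U)/(4 + U)
S = -1429 (S = 574 - 2003 = -1429)
S*m(p((3 - 1*(-4)) + 0)) = -1429*(-4 + (2 - 4*((3 - 1*(-4)) + 0) + 2*((3 - 1*(-4)) + 0)²))/(4 + (2 - 4*((3 - 1*(-4)) + 0) + 2*((3 - 1*(-4)) + 0)²)) = -1429*(-4 + (2 - 4*((3 + 4) + 0) + 2*((3 + 4) + 0)²))/(4 + (2 - 4*((3 + 4) + 0) + 2*((3 + 4) + 0)²)) = -1429*(-4 + (2 - 4*(7 + 0) + 2*(7 + 0)²))/(4 + (2 - 4*(7 + 0) + 2*(7 + 0)²)) = -1429*(-4 + (2 - 4*7 + 2*7²))/(4 + (2 - 4*7 + 2*7²)) = -1429*(-4 + (2 - 28 + 2*49))/(4 + (2 - 28 + 2*49)) = -1429*(-4 + (2 - 28 + 98))/(4 + (2 - 28 + 98)) = -1429*(-4 + 72)/(4 + 72) = -1429*68/76 = -1429*17/19 = -24293/19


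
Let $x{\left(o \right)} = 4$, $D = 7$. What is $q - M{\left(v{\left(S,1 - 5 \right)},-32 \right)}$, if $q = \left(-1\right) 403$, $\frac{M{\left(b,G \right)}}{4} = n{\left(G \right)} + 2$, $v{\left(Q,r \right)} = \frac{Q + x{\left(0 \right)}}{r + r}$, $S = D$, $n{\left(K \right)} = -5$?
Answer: $-391$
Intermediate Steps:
$S = 7$
$v{\left(Q,r \right)} = \frac{4 + Q}{2 r}$ ($v{\left(Q,r \right)} = \frac{Q + 4}{r + r} = \frac{4 + Q}{2 r}$)
$M{\left(b,G \right)} = -12$ ($M{\left(b,G \right)} = 4 \left(-5 + 2\right) = 4 \left(-3\right) = -12$)
$q = -403$
$q - M{\left(v{\left(S,1 - 5 \right)},-32 \right)} = -403 - -12 = -403 + 12 = -391$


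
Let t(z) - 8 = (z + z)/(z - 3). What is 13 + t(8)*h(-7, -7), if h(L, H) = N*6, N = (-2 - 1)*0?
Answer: 13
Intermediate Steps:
N = 0 (N = -3*0 = 0)
t(z) = 8 + 2*z/(-3 + z) (t(z) = 8 + (z + z)/(z - 3) = 8 + (2*z)/(-3 + z) = 8 + 2*z/(-3 + z))
h(L, H) = 0 (h(L, H) = 0*6 = 0)
13 + t(8)*h(-7, -7) = 13 + (2*(-12 + 5*8)/(-3 + 8))*0 = 13 + (2*(-12 + 40)/5)*0 = 13 + (2*(⅕)*28)*0 = 13 + (56/5)*0 = 13 + 0 = 13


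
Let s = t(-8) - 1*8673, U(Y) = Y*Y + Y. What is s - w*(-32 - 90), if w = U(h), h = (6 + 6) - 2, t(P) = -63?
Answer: 4684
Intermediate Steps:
h = 10 (h = 12 - 2 = 10)
U(Y) = Y + Y² (U(Y) = Y² + Y = Y + Y²)
w = 110 (w = 10*(1 + 10) = 10*11 = 110)
s = -8736 (s = -63 - 1*8673 = -63 - 8673 = -8736)
s - w*(-32 - 90) = -8736 - 110*(-32 - 90) = -8736 - 110*(-122) = -8736 - 1*(-13420) = -8736 + 13420 = 4684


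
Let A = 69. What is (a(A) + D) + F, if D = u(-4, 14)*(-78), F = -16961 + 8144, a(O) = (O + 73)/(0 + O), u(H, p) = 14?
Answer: -683579/69 ≈ -9906.9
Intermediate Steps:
a(O) = (73 + O)/O
F = -8817
D = -1092 (D = 14*(-78) = -1092)
(a(A) + D) + F = ((73 + 69)/69 - 1092) - 8817 = ((1/69)*142 - 1092) - 8817 = (142/69 - 1092) - 8817 = -75206/69 - 8817 = -683579/69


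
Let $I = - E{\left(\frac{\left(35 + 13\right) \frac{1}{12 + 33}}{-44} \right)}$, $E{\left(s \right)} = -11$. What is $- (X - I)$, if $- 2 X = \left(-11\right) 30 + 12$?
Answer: $-148$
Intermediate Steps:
$I = 11$ ($I = \left(-1\right) \left(-11\right) = 11$)
$X = 159$ ($X = - \frac{\left(-11\right) 30 + 12}{2} = - \frac{-330 + 12}{2} = \left(- \frac{1}{2}\right) \left(-318\right) = 159$)
$- (X - I) = - (159 - 11) = \left(-1\right) 148 = -148$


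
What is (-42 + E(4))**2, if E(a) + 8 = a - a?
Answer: 2500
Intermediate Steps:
E(a) = -8 (E(a) = -8 + (a - a) = -8 + 0 = -8)
(-42 + E(4))**2 = (-42 - 8)**2 = (-50)**2 = 2500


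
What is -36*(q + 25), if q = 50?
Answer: -2700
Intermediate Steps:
-36*(q + 25) = -36*(50 + 25) = -36*75 = -2700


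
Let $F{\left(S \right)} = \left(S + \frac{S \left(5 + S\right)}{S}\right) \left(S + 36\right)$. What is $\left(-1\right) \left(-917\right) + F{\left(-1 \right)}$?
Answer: $1022$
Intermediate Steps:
$F{\left(S \right)} = \left(5 + 2 S\right) \left(36 + S\right)$ ($F{\left(S \right)} = \left(S + \left(5 + S\right)\right) \left(36 + S\right) = \left(5 + 2 S\right) \left(36 + S\right)$)
$\left(-1\right) \left(-917\right) + F{\left(-1 \right)} = \left(-1\right) \left(-917\right) + \left(180 + 2 \left(-1\right)^{2} + 77 \left(-1\right)\right) = 917 + \left(180 + 2 \cdot 1 - 77\right) = 917 + \left(180 + 2 - 77\right) = 917 + 105 = 1022$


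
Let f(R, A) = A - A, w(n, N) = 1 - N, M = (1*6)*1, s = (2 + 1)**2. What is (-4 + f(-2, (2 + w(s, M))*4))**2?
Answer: 16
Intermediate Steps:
s = 9 (s = 3**2 = 9)
M = 6 (M = 6*1 = 6)
f(R, A) = 0
(-4 + f(-2, (2 + w(s, M))*4))**2 = (-4 + 0)**2 = (-4)**2 = 16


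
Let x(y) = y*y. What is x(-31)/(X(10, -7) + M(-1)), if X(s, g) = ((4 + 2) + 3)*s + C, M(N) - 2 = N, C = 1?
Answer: 961/92 ≈ 10.446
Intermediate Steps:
M(N) = 2 + N
X(s, g) = 1 + 9*s (X(s, g) = ((4 + 2) + 3)*s + 1 = (6 + 3)*s + 1 = 9*s + 1 = 1 + 9*s)
x(y) = y²
x(-31)/(X(10, -7) + M(-1)) = (-31)²/((1 + 9*10) + (2 - 1)) = 961/((1 + 90) + 1) = 961/(91 + 1) = 961/92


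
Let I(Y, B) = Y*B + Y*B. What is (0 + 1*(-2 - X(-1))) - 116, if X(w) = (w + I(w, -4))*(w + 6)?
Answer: -153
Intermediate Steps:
I(Y, B) = 2*B*Y (I(Y, B) = B*Y + B*Y = 2*B*Y)
X(w) = -7*w*(6 + w) (X(w) = (w + 2*(-4)*w)*(w + 6) = (w - 8*w)*(6 + w) = (-7*w)*(6 + w) = -7*w*(6 + w))
(0 + 1*(-2 - X(-1))) - 116 = (0 + 1*(-2 - 7*(-1)*(-6 - 1*(-1)))) - 116 = (0 + 1*(-2 - 7*(-1)*(-6 + 1))) - 116 = (0 + 1*(-2 - 7*(-1)*(-5))) - 116 = (0 + 1*(-2 - 1*35)) - 116 = (0 + 1*(-2 - 35)) - 116 = (0 + 1*(-37)) - 116 = (0 - 37) - 116 = -37 - 116 = -153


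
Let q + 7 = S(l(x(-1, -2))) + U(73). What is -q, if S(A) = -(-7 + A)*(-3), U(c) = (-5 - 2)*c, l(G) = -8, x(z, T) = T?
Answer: 563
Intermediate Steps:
U(c) = -7*c
S(A) = -21 + 3*A (S(A) = -(21 - 3*A) = -21 + 3*A)
q = -563 (q = -7 + ((-21 + 3*(-8)) - 7*73) = -7 + ((-21 - 24) - 511) = -7 + (-45 - 511) = -7 - 556 = -563)
-q = -1*(-563) = 563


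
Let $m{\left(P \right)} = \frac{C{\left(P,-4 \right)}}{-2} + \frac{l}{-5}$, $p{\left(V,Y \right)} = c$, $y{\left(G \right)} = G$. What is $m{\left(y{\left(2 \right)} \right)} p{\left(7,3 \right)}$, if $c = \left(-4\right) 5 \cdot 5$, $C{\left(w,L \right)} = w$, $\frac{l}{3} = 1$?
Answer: $160$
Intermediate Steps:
$l = 3$ ($l = 3 \cdot 1 = 3$)
$c = -100$ ($c = \left(-20\right) 5 = -100$)
$p{\left(V,Y \right)} = -100$
$m{\left(P \right)} = - \frac{3}{5} - \frac{P}{2}$ ($m{\left(P \right)} = \frac{P}{-2} + \frac{3}{-5} = P \left(- \frac{1}{2}\right) + 3 \left(- \frac{1}{5}\right) = - \frac{P}{2} - \frac{3}{5} = - \frac{3}{5} - \frac{P}{2}$)
$m{\left(y{\left(2 \right)} \right)} p{\left(7,3 \right)} = \left(- \frac{3}{5} - 1\right) \left(-100\right) = \left(- \frac{8}{5}\right) \left(-100\right) = 160$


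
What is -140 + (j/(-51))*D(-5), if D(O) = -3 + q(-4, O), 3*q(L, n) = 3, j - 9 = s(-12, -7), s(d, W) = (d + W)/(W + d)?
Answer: -7120/51 ≈ -139.61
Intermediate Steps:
s(d, W) = 1 (s(d, W) = (W + d)/(W + d) = 1)
j = 10 (j = 9 + 1 = 10)
q(L, n) = 1 (q(L, n) = (⅓)*3 = 1)
D(O) = -2 (D(O) = -3 + 1 = -2)
-140 + (j/(-51))*D(-5) = -140 + (10/(-51))*(-2) = -140 + (10*(-1/51))*(-2) = -140 - 10/51*(-2) = -140 + 20/51 = -7120/51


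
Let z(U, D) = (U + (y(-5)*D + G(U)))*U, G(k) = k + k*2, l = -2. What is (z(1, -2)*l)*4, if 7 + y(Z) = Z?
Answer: -224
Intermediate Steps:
y(Z) = -7 + Z
G(k) = 3*k (G(k) = k + 2*k = 3*k)
z(U, D) = U*(-12*D + 4*U) (z(U, D) = (U + ((-7 - 5)*D + 3*U))*U = (U + (-12*D + 3*U))*U = (-12*D + 4*U)*U = U*(-12*D + 4*U))
(z(1, -2)*l)*4 = ((4*1*(1 - 3*(-2)))*(-2))*4 = ((4*1*(1 + 6))*(-2))*4 = ((4*1*7)*(-2))*4 = (28*(-2))*4 = -56*4 = -224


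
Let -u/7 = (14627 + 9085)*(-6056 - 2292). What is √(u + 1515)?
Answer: √1385635947 ≈ 37224.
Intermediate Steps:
u = 1385634432 (u = -7*(14627 + 9085)*(-6056 - 2292) = -165984*(-8348) = -7*(-197947776) = 1385634432)
√(u + 1515) = √(1385634432 + 1515) = √1385635947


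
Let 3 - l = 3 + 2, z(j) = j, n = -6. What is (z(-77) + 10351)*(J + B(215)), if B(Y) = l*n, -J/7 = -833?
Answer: 60030982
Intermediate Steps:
l = -2 (l = 3 - (3 + 2) = 3 - 1*5 = 3 - 5 = -2)
J = 5831 (J = -7*(-833) = 5831)
B(Y) = 12 (B(Y) = -2*(-6) = 12)
(z(-77) + 10351)*(J + B(215)) = (-77 + 10351)*(5831 + 12) = 10274*5843 = 60030982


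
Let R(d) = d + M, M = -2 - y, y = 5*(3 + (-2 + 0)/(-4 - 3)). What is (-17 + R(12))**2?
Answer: 26896/49 ≈ 548.90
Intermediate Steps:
y = 115/7 (y = 5*(3 - 2/(-7)) = 5*(3 - 2*(-1/7)) = 5*(3 + 2/7) = 5*(23/7) = 115/7 ≈ 16.429)
M = -129/7 (M = -2 - 1*115/7 = -2 - 115/7 = -129/7 ≈ -18.429)
R(d) = -129/7 + d (R(d) = d - 129/7 = -129/7 + d)
(-17 + R(12))**2 = (-17 + (-129/7 + 12))**2 = (-17 - 45/7)**2 = (-164/7)**2 = 26896/49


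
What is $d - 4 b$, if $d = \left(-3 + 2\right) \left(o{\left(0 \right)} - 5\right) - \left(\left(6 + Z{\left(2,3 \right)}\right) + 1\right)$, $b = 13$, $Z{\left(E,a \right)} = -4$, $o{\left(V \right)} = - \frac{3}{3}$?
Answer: $-49$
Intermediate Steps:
$o{\left(V \right)} = -1$ ($o{\left(V \right)} = \left(-3\right) \frac{1}{3} = -1$)
$d = 3$ ($d = \left(-3 + 2\right) \left(-1 - 5\right) - \left(\left(6 - 4\right) + 1\right) = \left(-1\right) \left(-6\right) - \left(2 + 1\right) = 6 - 3 = 3$)
$d - 4 b = 3 - 52 = -49$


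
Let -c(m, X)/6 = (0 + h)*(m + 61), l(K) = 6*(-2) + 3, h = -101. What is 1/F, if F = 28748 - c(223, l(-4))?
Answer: -1/143356 ≈ -6.9756e-6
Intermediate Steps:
l(K) = -9 (l(K) = -12 + 3 = -9)
c(m, X) = 36966 + 606*m (c(m, X) = -6*(0 - 101)*(m + 61) = -(-606)*(61 + m) = -6*(-6161 - 101*m) = 36966 + 606*m)
F = -143356 (F = 28748 - (36966 + 606*223) = 28748 - (36966 + 135138) = 28748 - 1*172104 = 28748 - 172104 = -143356)
1/F = 1/(-143356) = -1/143356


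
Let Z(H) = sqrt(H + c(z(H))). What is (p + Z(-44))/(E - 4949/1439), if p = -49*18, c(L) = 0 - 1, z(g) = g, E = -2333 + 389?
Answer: 1269198/2802365 - 4317*I*sqrt(5)/2802365 ≈ 0.4529 - 0.0034446*I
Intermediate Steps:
E = -1944
c(L) = -1
Z(H) = sqrt(-1 + H) (Z(H) = sqrt(H - 1) = sqrt(-1 + H))
p = -882
(p + Z(-44))/(E - 4949/1439) = (-882 + sqrt(-1 - 44))/(-1944 - 4949/1439) = (-882 + sqrt(-45))/(-1944 - 4949*1/1439) = (-882 + 3*I*sqrt(5))/(-1944 - 4949/1439) = (-882 + 3*I*sqrt(5))/(-2802365/1439) = (-882 + 3*I*sqrt(5))*(-1439/2802365) = 1269198/2802365 - 4317*I*sqrt(5)/2802365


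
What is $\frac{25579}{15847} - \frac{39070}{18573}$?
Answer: $- \frac{144063523}{294326331} \approx -0.48947$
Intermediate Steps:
$\frac{25579}{15847} - \frac{39070}{18573} = - \frac{144063523}{294326331}$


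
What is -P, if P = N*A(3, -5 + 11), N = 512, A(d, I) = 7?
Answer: -3584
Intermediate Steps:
P = 3584 (P = 512*7 = 3584)
-P = -1*3584 = -3584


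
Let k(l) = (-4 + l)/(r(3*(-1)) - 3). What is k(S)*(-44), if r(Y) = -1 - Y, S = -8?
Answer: -528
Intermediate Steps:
k(l) = 4 - l (k(l) = (-4 + l)/((-1 - 3*(-1)) - 3) = (-4 + l)/((-1 - 1*(-3)) - 3) = (-4 + l)/((-1 + 3) - 3) = (-4 + l)/(2 - 3) = (-4 + l)/(-1) = (-4 + l)*(-1) = 4 - l)
k(S)*(-44) = (4 - 1*(-8))*(-44) = (4 + 8)*(-44) = 12*(-44) = -528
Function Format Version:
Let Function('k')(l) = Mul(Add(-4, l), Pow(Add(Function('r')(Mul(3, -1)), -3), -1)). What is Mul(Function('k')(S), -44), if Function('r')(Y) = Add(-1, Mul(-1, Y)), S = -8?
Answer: -528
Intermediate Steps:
Function('k')(l) = Add(4, Mul(-1, l)) (Function('k')(l) = Mul(Add(-4, l), Pow(Add(Add(-1, Mul(-1, Mul(3, -1))), -3), -1)) = Mul(Add(-4, l), Pow(Add(Add(-1, Mul(-1, -3)), -3), -1)) = Mul(Add(-4, l), Pow(Add(Add(-1, 3), -3), -1)) = Mul(Add(-4, l), Pow(Add(2, -3), -1)) = Mul(Add(-4, l), Pow(-1, -1)) = Mul(Add(-4, l), -1) = Add(4, Mul(-1, l)))
Mul(Function('k')(S), -44) = Mul(Add(4, Mul(-1, -8)), -44) = Mul(Add(4, 8), -44) = Mul(12, -44) = -528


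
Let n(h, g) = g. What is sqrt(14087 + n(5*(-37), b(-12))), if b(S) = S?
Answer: 5*sqrt(563) ≈ 118.64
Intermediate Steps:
sqrt(14087 + n(5*(-37), b(-12))) = sqrt(14087 - 12) = sqrt(14075) = 5*sqrt(563)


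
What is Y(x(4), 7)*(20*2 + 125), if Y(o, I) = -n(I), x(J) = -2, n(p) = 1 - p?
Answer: 990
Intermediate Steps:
Y(o, I) = -1 + I (Y(o, I) = -(1 - I) = -1 + I)
Y(x(4), 7)*(20*2 + 125) = (-1 + 7)*(20*2 + 125) = 6*(40 + 125) = 6*165 = 990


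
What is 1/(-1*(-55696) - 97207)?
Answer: -1/41511 ≈ -2.4090e-5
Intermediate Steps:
1/(-1*(-55696) - 97207) = 1/(55696 - 97207) = 1/(-41511) = -1/41511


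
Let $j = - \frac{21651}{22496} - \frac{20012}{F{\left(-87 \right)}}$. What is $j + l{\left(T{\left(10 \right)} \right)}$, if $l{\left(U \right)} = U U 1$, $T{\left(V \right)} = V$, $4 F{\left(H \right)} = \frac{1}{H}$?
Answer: $\frac{156668331245}{22496} \approx 6.9643 \cdot 10^{6}$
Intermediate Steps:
$F{\left(H \right)} = \frac{1}{4 H}$
$l{\left(U \right)} = U^{2}$ ($l{\left(U \right)} = U^{2} \cdot 1 = U^{2}$)
$j = \frac{156666081645}{22496}$ ($j = - \frac{21651}{22496} - \frac{20012}{\frac{1}{4} \frac{1}{-87}} = \left(-21651\right) \frac{1}{22496} - \frac{20012}{\frac{1}{4} \left(- \frac{1}{87}\right)} = - \frac{21651}{22496} - \frac{20012}{- \frac{1}{348}} = - \frac{21651}{22496} - -6964176 = - \frac{21651}{22496} + 6964176 = \frac{156666081645}{22496} \approx 6.9642 \cdot 10^{6}$)
$j + l{\left(T{\left(10 \right)} \right)} = \frac{156666081645}{22496} + 10^{2} = \frac{156666081645}{22496} + 100 = \frac{156668331245}{22496}$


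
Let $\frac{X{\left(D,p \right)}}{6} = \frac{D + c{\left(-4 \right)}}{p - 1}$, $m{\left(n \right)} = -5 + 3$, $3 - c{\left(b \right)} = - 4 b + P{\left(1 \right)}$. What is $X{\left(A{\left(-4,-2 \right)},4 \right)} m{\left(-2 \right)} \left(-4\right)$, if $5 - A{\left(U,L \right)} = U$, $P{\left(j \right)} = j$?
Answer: $-80$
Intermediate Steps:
$A{\left(U,L \right)} = 5 - U$
$c{\left(b \right)} = 2 + 4 b$ ($c{\left(b \right)} = 3 - \left(- 4 b + 1\right) = 3 - \left(1 - 4 b\right) = 3 + \left(-1 + 4 b\right) = 2 + 4 b$)
$m{\left(n \right)} = -2$
$X{\left(D,p \right)} = \frac{6 \left(-14 + D\right)}{-1 + p}$ ($X{\left(D,p \right)} = 6 \frac{D + \left(2 + 4 \left(-4\right)\right)}{p - 1} = 6 \frac{D + \left(2 - 16\right)}{-1 + p} = 6 \frac{D - 14}{-1 + p} = 6 \frac{-14 + D}{-1 + p} = \frac{6 \left(-14 + D\right)}{-1 + p}$)
$X{\left(A{\left(-4,-2 \right)},4 \right)} m{\left(-2 \right)} \left(-4\right) = \frac{6 \left(-14 + \left(5 - -4\right)\right)}{-1 + 4} \left(-2\right) \left(-4\right) = \frac{6 \left(-14 + \left(5 + 4\right)\right)}{3} \left(-2\right) \left(-4\right) = 6 \cdot \frac{1}{3} \left(-14 + 9\right) \left(-2\right) \left(-4\right) = 6 \cdot \frac{1}{3} \left(-5\right) \left(-2\right) \left(-4\right) = \left(-10\right) \left(-2\right) \left(-4\right) = 20 \left(-4\right) = -80$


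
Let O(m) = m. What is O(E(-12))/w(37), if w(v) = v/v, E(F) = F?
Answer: -12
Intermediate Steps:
w(v) = 1
O(E(-12))/w(37) = -12/1 = -12*1 = -12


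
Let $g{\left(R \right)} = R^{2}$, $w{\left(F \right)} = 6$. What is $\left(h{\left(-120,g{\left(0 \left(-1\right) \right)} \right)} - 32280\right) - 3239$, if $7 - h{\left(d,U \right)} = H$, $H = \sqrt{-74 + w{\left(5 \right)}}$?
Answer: $-35512 - 2 i \sqrt{17} \approx -35512.0 - 8.2462 i$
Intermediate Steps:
$H = 2 i \sqrt{17}$ ($H = \sqrt{-74 + 6} = \sqrt{-68} = 2 i \sqrt{17} \approx 8.2462 i$)
$h{\left(d,U \right)} = 7 - 2 i \sqrt{17}$
$\left(h{\left(-120,g{\left(0 \left(-1\right) \right)} \right)} - 32280\right) - 3239 = \left(\left(7 - 2 i \sqrt{17}\right) - 32280\right) - 3239 = \left(-32273 - 2 i \sqrt{17}\right) - 3239 = -35512 - 2 i \sqrt{17}$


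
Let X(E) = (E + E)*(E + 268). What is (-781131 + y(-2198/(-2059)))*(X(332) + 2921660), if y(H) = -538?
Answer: -2595187980140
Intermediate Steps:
X(E) = 2*E*(268 + E) (X(E) = (2*E)*(268 + E) = 2*E*(268 + E))
(-781131 + y(-2198/(-2059)))*(X(332) + 2921660) = (-781131 - 538)*(2*332*(268 + 332) + 2921660) = -781669*(2*332*600 + 2921660) = -781669*(398400 + 2921660) = -781669*3320060 = -2595187980140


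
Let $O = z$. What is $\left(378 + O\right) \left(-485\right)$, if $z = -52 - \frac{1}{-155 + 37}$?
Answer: $- \frac{18657465}{118} \approx -1.5811 \cdot 10^{5}$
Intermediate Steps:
$z = - \frac{6135}{118}$ ($z = -52 - \frac{1}{-118} = -52 - - \frac{1}{118} = -52 + \frac{1}{118} = - \frac{6135}{118} \approx -51.992$)
$O = - \frac{6135}{118} \approx -51.992$
$\left(378 + O\right) \left(-485\right) = \left(378 - \frac{6135}{118}\right) \left(-485\right) = \frac{38469}{118} \left(-485\right) = - \frac{18657465}{118}$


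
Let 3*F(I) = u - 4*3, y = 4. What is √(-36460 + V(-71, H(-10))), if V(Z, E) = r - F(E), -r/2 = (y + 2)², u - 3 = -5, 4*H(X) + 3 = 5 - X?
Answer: I*√328746/3 ≈ 191.12*I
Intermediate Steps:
H(X) = ½ - X/4 (H(X) = -¾ + (5 - X)/4 = -¾ + (5/4 - X/4) = ½ - X/4)
u = -2 (u = 3 - 5 = -2)
r = -72 (r = -2*(4 + 2)² = -2*6² = -2*36 = -72)
F(I) = -14/3 (F(I) = (-2 - 4*3)/3 = (-2 - 12)/3 = (⅓)*(-14) = -14/3)
V(Z, E) = -202/3 (V(Z, E) = -72 - 1*(-14/3) = -72 + 14/3 = -202/3)
√(-36460 + V(-71, H(-10))) = √(-36460 - 202/3) = √(-109582/3) = I*√328746/3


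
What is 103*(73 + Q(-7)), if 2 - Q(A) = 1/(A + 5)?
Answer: 15553/2 ≈ 7776.5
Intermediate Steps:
Q(A) = 2 - 1/(5 + A) (Q(A) = 2 - 1/(A + 5) = 2 - 1/(5 + A))
103*(73 + Q(-7)) = 103*(73 + (9 + 2*(-7))/(5 - 7)) = 103*(73 + (9 - 14)/(-2)) = 103*(73 - 1/2*(-5)) = 103*(73 + 5/2) = 103*(151/2) = 15553/2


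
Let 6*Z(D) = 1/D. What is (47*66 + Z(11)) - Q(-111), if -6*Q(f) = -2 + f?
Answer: 33915/11 ≈ 3083.2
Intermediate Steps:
Z(D) = 1/(6*D)
Q(f) = ⅓ - f/6 (Q(f) = -(-2 + f)/6 = ⅓ - f/6)
(47*66 + Z(11)) - Q(-111) = (47*66 + (⅙)/11) - (⅓ - ⅙*(-111)) = (3102 + (⅙)*(1/11)) - (⅓ + 37/2) = (3102 + 1/66) - 1*113/6 = 204733/66 - 113/6 = 33915/11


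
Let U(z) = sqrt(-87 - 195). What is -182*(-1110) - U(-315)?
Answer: 202020 - I*sqrt(282) ≈ 2.0202e+5 - 16.793*I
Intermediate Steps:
U(z) = I*sqrt(282) (U(z) = sqrt(-282) = I*sqrt(282))
-182*(-1110) - U(-315) = -182*(-1110) - I*sqrt(282) = 202020 - I*sqrt(282)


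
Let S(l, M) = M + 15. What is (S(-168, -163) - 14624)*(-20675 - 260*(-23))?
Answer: 217074540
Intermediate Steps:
S(l, M) = 15 + M
(S(-168, -163) - 14624)*(-20675 - 260*(-23)) = ((15 - 163) - 14624)*(-20675 - 260*(-23)) = (-148 - 14624)*(-20675 + 5980) = -14772*(-14695) = 217074540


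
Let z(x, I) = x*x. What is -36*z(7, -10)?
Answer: -1764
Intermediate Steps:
z(x, I) = x²
-36*z(7, -10) = -36*7² = -36*49 = -1764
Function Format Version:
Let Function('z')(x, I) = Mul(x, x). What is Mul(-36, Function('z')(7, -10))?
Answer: -1764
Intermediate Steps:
Function('z')(x, I) = Pow(x, 2)
Mul(-36, Function('z')(7, -10)) = Mul(-36, Pow(7, 2)) = Mul(-36, 49) = -1764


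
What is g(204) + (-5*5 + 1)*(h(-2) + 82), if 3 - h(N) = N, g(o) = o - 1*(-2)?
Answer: -1882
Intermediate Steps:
g(o) = 2 + o (g(o) = o + 2 = 2 + o)
h(N) = 3 - N
g(204) + (-5*5 + 1)*(h(-2) + 82) = (2 + 204) + (-5*5 + 1)*((3 - 1*(-2)) + 82) = 206 + (-25 + 1)*((3 + 2) + 82) = 206 - 24*(5 + 82) = 206 - 24*87 = 206 - 2088 = -1882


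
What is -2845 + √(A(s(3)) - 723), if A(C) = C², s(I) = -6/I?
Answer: -2845 + I*√719 ≈ -2845.0 + 26.814*I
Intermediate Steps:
-2845 + √(A(s(3)) - 723) = -2845 + √((-6/3)² - 723) = -2845 + √((-6*⅓)² - 723) = -2845 + √((-2)² - 723) = -2845 + √(4 - 723) = -2845 + √(-719) = -2845 + I*√719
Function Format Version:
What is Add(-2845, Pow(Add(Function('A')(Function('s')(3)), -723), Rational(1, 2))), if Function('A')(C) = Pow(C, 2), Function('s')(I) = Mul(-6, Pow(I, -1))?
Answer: Add(-2845, Mul(I, Pow(719, Rational(1, 2)))) ≈ Add(-2845.0, Mul(26.814, I))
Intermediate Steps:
Add(-2845, Pow(Add(Function('A')(Function('s')(3)), -723), Rational(1, 2))) = Add(-2845, Pow(Add(Pow(Mul(-6, Pow(3, -1)), 2), -723), Rational(1, 2))) = Add(-2845, Pow(Add(Pow(Mul(-6, Rational(1, 3)), 2), -723), Rational(1, 2))) = Add(-2845, Pow(Add(Pow(-2, 2), -723), Rational(1, 2))) = Add(-2845, Pow(Add(4, -723), Rational(1, 2))) = Add(-2845, Pow(-719, Rational(1, 2))) = Add(-2845, Mul(I, Pow(719, Rational(1, 2))))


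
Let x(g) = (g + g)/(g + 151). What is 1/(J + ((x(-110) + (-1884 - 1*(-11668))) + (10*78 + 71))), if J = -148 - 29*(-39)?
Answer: 41/476118 ≈ 8.6113e-5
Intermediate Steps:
x(g) = 2*g/(151 + g) (x(g) = (2*g)/(151 + g) = 2*g/(151 + g))
J = 983 (J = -148 + 1131 = 983)
1/(J + ((x(-110) + (-1884 - 1*(-11668))) + (10*78 + 71))) = 1/(983 + ((2*(-110)/(151 - 110) + (-1884 - 1*(-11668))) + (10*78 + 71))) = 1/(983 + ((2*(-110)/41 + (-1884 + 11668)) + (780 + 71))) = 1/(983 + ((2*(-110)*(1/41) + 9784) + 851)) = 1/(983 + ((-220/41 + 9784) + 851)) = 1/(983 + (400924/41 + 851)) = 1/(983 + 435815/41) = 1/(476118/41) = 41/476118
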